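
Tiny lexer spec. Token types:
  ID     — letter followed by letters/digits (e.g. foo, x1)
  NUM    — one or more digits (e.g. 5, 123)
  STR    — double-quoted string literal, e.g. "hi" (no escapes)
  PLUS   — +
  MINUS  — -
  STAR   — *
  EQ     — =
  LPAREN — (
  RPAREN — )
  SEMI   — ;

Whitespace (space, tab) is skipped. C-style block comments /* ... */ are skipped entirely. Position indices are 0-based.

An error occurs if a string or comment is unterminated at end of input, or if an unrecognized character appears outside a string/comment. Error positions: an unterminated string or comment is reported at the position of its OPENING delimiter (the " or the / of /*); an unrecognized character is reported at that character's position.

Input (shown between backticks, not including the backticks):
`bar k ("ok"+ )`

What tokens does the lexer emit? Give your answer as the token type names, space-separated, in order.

Answer: ID ID LPAREN STR PLUS RPAREN

Derivation:
pos=0: emit ID 'bar' (now at pos=3)
pos=4: emit ID 'k' (now at pos=5)
pos=6: emit LPAREN '('
pos=7: enter STRING mode
pos=7: emit STR "ok" (now at pos=11)
pos=11: emit PLUS '+'
pos=13: emit RPAREN ')'
DONE. 6 tokens: [ID, ID, LPAREN, STR, PLUS, RPAREN]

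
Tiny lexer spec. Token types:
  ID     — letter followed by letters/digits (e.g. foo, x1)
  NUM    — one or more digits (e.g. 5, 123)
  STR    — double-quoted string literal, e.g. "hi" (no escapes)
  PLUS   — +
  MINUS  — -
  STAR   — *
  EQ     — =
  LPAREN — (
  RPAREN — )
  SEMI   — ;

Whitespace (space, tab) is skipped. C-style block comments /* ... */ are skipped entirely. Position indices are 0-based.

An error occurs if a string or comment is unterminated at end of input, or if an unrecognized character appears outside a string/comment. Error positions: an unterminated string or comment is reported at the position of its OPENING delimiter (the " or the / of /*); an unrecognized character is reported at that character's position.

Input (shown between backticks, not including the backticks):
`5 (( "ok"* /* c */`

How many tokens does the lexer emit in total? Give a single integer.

pos=0: emit NUM '5' (now at pos=1)
pos=2: emit LPAREN '('
pos=3: emit LPAREN '('
pos=5: enter STRING mode
pos=5: emit STR "ok" (now at pos=9)
pos=9: emit STAR '*'
pos=11: enter COMMENT mode (saw '/*')
exit COMMENT mode (now at pos=18)
DONE. 5 tokens: [NUM, LPAREN, LPAREN, STR, STAR]

Answer: 5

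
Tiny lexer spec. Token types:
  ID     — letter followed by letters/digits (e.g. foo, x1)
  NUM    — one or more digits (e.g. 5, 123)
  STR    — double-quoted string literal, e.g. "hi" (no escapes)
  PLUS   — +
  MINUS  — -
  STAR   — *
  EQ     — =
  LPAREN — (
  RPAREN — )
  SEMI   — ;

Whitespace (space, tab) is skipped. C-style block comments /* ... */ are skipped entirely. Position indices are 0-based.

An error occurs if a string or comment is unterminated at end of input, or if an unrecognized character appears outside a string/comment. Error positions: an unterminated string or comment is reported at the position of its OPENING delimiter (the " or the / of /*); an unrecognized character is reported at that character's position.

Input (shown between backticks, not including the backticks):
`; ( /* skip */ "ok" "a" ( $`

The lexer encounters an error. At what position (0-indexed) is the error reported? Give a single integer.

pos=0: emit SEMI ';'
pos=2: emit LPAREN '('
pos=4: enter COMMENT mode (saw '/*')
exit COMMENT mode (now at pos=14)
pos=15: enter STRING mode
pos=15: emit STR "ok" (now at pos=19)
pos=20: enter STRING mode
pos=20: emit STR "a" (now at pos=23)
pos=24: emit LPAREN '('
pos=26: ERROR — unrecognized char '$'

Answer: 26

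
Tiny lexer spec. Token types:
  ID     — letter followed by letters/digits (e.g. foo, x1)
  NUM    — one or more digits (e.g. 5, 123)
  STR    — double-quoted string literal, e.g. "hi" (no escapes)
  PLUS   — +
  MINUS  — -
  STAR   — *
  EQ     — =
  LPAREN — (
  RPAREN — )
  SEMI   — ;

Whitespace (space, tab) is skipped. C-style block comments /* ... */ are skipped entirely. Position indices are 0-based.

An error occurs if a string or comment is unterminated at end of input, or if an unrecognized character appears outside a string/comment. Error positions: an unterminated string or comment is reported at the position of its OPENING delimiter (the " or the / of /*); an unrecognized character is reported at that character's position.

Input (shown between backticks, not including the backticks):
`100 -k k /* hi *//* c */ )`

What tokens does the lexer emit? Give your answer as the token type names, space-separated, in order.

pos=0: emit NUM '100' (now at pos=3)
pos=4: emit MINUS '-'
pos=5: emit ID 'k' (now at pos=6)
pos=7: emit ID 'k' (now at pos=8)
pos=9: enter COMMENT mode (saw '/*')
exit COMMENT mode (now at pos=17)
pos=17: enter COMMENT mode (saw '/*')
exit COMMENT mode (now at pos=24)
pos=25: emit RPAREN ')'
DONE. 5 tokens: [NUM, MINUS, ID, ID, RPAREN]

Answer: NUM MINUS ID ID RPAREN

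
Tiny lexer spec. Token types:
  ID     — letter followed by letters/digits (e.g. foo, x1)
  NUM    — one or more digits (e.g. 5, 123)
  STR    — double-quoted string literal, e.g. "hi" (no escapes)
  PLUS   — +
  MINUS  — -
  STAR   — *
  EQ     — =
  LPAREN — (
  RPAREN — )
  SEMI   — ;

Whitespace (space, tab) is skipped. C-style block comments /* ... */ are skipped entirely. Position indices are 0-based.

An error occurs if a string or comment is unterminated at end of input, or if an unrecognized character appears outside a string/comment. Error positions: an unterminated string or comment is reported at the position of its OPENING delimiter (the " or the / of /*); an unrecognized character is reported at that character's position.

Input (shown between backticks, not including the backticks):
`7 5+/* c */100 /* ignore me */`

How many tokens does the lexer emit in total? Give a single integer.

pos=0: emit NUM '7' (now at pos=1)
pos=2: emit NUM '5' (now at pos=3)
pos=3: emit PLUS '+'
pos=4: enter COMMENT mode (saw '/*')
exit COMMENT mode (now at pos=11)
pos=11: emit NUM '100' (now at pos=14)
pos=15: enter COMMENT mode (saw '/*')
exit COMMENT mode (now at pos=30)
DONE. 4 tokens: [NUM, NUM, PLUS, NUM]

Answer: 4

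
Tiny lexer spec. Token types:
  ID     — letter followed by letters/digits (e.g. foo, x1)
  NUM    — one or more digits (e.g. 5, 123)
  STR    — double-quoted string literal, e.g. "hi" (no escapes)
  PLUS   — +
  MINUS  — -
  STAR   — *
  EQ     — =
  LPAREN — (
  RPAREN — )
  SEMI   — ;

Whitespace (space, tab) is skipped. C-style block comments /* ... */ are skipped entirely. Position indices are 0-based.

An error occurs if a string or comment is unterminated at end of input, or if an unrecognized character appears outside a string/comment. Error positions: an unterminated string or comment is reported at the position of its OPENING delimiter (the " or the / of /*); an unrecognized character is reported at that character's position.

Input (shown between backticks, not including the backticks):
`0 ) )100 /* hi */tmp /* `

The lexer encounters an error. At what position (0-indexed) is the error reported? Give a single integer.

Answer: 21

Derivation:
pos=0: emit NUM '0' (now at pos=1)
pos=2: emit RPAREN ')'
pos=4: emit RPAREN ')'
pos=5: emit NUM '100' (now at pos=8)
pos=9: enter COMMENT mode (saw '/*')
exit COMMENT mode (now at pos=17)
pos=17: emit ID 'tmp' (now at pos=20)
pos=21: enter COMMENT mode (saw '/*')
pos=21: ERROR — unterminated comment (reached EOF)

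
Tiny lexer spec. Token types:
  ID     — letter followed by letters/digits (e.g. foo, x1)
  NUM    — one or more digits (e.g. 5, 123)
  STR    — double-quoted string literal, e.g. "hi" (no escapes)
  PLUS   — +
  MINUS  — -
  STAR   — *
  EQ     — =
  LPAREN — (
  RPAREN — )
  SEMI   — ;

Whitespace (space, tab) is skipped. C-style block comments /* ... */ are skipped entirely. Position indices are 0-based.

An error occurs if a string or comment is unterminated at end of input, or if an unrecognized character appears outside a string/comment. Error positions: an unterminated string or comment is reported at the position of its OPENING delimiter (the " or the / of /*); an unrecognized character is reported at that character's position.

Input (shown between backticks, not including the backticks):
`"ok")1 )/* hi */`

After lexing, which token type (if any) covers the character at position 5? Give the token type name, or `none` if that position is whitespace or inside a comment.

Answer: NUM

Derivation:
pos=0: enter STRING mode
pos=0: emit STR "ok" (now at pos=4)
pos=4: emit RPAREN ')'
pos=5: emit NUM '1' (now at pos=6)
pos=7: emit RPAREN ')'
pos=8: enter COMMENT mode (saw '/*')
exit COMMENT mode (now at pos=16)
DONE. 4 tokens: [STR, RPAREN, NUM, RPAREN]
Position 5: char is '1' -> NUM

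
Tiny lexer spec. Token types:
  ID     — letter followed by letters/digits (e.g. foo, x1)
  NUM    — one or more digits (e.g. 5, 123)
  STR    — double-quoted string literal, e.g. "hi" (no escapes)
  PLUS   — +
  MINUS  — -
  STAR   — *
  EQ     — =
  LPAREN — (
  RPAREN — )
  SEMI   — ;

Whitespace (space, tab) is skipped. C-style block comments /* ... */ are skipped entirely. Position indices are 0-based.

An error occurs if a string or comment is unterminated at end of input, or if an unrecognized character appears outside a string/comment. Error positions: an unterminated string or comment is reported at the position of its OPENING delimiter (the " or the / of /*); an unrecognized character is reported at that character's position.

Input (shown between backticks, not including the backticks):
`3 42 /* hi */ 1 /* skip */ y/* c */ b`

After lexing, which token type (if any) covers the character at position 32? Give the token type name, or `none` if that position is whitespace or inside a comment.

Answer: none

Derivation:
pos=0: emit NUM '3' (now at pos=1)
pos=2: emit NUM '42' (now at pos=4)
pos=5: enter COMMENT mode (saw '/*')
exit COMMENT mode (now at pos=13)
pos=14: emit NUM '1' (now at pos=15)
pos=16: enter COMMENT mode (saw '/*')
exit COMMENT mode (now at pos=26)
pos=27: emit ID 'y' (now at pos=28)
pos=28: enter COMMENT mode (saw '/*')
exit COMMENT mode (now at pos=35)
pos=36: emit ID 'b' (now at pos=37)
DONE. 5 tokens: [NUM, NUM, NUM, ID, ID]
Position 32: char is ' ' -> none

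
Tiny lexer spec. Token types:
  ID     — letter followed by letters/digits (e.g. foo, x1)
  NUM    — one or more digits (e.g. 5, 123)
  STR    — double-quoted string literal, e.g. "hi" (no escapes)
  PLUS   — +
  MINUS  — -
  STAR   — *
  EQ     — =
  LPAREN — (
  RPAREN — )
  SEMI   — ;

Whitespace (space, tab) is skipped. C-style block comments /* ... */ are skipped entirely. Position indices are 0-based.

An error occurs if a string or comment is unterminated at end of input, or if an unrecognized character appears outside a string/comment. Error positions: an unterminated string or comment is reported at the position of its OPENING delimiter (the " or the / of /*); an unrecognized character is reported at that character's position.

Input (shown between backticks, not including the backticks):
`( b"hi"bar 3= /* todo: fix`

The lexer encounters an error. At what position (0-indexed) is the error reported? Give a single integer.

pos=0: emit LPAREN '('
pos=2: emit ID 'b' (now at pos=3)
pos=3: enter STRING mode
pos=3: emit STR "hi" (now at pos=7)
pos=7: emit ID 'bar' (now at pos=10)
pos=11: emit NUM '3' (now at pos=12)
pos=12: emit EQ '='
pos=14: enter COMMENT mode (saw '/*')
pos=14: ERROR — unterminated comment (reached EOF)

Answer: 14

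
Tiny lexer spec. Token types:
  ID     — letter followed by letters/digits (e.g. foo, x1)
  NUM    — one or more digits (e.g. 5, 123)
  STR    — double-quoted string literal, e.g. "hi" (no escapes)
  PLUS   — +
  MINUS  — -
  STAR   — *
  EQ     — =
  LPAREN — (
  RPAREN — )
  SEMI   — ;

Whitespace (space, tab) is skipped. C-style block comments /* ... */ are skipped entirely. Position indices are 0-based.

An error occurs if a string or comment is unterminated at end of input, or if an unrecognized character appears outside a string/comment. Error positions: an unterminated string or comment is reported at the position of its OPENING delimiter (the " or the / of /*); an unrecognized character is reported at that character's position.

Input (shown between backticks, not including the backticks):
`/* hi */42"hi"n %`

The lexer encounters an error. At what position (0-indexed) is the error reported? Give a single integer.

pos=0: enter COMMENT mode (saw '/*')
exit COMMENT mode (now at pos=8)
pos=8: emit NUM '42' (now at pos=10)
pos=10: enter STRING mode
pos=10: emit STR "hi" (now at pos=14)
pos=14: emit ID 'n' (now at pos=15)
pos=16: ERROR — unrecognized char '%'

Answer: 16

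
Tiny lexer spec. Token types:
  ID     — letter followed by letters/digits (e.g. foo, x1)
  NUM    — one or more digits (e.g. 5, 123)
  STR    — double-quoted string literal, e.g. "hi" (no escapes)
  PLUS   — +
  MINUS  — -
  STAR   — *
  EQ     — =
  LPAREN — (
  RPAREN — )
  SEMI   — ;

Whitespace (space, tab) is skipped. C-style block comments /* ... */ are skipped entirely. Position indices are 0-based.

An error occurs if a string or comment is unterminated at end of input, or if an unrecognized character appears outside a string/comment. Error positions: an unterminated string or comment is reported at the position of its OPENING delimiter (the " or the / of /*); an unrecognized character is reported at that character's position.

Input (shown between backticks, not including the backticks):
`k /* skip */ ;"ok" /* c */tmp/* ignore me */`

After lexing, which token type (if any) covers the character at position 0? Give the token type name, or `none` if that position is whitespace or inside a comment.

pos=0: emit ID 'k' (now at pos=1)
pos=2: enter COMMENT mode (saw '/*')
exit COMMENT mode (now at pos=12)
pos=13: emit SEMI ';'
pos=14: enter STRING mode
pos=14: emit STR "ok" (now at pos=18)
pos=19: enter COMMENT mode (saw '/*')
exit COMMENT mode (now at pos=26)
pos=26: emit ID 'tmp' (now at pos=29)
pos=29: enter COMMENT mode (saw '/*')
exit COMMENT mode (now at pos=44)
DONE. 4 tokens: [ID, SEMI, STR, ID]
Position 0: char is 'k' -> ID

Answer: ID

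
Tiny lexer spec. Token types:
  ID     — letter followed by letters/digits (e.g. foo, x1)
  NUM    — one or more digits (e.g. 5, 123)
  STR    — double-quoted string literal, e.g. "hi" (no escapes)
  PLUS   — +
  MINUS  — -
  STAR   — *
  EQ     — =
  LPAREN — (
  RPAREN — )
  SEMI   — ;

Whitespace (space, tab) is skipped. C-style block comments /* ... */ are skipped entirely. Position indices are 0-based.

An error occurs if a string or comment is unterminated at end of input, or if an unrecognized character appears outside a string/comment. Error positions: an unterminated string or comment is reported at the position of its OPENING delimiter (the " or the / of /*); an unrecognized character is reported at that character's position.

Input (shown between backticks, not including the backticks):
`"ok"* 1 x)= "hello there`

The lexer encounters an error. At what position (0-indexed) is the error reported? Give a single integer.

Answer: 12

Derivation:
pos=0: enter STRING mode
pos=0: emit STR "ok" (now at pos=4)
pos=4: emit STAR '*'
pos=6: emit NUM '1' (now at pos=7)
pos=8: emit ID 'x' (now at pos=9)
pos=9: emit RPAREN ')'
pos=10: emit EQ '='
pos=12: enter STRING mode
pos=12: ERROR — unterminated string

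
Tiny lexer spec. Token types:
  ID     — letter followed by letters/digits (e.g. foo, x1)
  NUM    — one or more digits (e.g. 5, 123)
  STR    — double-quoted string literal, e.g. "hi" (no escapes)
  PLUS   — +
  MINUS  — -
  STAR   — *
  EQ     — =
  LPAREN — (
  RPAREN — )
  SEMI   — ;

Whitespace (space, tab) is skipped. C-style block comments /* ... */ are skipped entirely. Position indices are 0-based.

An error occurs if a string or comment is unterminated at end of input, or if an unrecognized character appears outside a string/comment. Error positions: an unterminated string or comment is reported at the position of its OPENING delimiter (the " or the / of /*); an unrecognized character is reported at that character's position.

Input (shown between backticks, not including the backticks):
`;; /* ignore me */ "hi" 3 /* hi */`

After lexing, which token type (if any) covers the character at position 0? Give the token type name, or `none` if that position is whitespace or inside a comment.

Answer: SEMI

Derivation:
pos=0: emit SEMI ';'
pos=1: emit SEMI ';'
pos=3: enter COMMENT mode (saw '/*')
exit COMMENT mode (now at pos=18)
pos=19: enter STRING mode
pos=19: emit STR "hi" (now at pos=23)
pos=24: emit NUM '3' (now at pos=25)
pos=26: enter COMMENT mode (saw '/*')
exit COMMENT mode (now at pos=34)
DONE. 4 tokens: [SEMI, SEMI, STR, NUM]
Position 0: char is ';' -> SEMI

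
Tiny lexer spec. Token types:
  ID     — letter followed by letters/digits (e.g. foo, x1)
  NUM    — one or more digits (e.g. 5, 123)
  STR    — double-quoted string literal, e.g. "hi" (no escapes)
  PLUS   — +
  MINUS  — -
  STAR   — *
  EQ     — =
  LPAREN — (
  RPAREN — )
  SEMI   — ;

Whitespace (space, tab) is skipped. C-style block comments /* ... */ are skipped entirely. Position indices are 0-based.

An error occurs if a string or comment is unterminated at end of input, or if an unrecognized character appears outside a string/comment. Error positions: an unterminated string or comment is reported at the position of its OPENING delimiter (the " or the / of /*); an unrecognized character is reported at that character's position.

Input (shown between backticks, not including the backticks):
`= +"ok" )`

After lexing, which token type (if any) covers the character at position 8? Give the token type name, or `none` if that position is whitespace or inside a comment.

pos=0: emit EQ '='
pos=2: emit PLUS '+'
pos=3: enter STRING mode
pos=3: emit STR "ok" (now at pos=7)
pos=8: emit RPAREN ')'
DONE. 4 tokens: [EQ, PLUS, STR, RPAREN]
Position 8: char is ')' -> RPAREN

Answer: RPAREN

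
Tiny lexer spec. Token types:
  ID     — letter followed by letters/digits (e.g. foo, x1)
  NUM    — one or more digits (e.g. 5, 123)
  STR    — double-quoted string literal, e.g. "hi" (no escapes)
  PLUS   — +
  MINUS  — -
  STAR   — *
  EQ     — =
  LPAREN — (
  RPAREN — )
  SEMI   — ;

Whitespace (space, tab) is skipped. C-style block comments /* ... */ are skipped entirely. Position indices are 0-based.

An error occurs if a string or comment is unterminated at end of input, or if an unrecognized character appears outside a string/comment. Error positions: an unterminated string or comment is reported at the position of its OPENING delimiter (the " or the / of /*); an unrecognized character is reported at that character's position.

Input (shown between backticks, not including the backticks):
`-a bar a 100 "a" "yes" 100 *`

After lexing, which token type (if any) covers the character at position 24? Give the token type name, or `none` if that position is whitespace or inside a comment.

Answer: NUM

Derivation:
pos=0: emit MINUS '-'
pos=1: emit ID 'a' (now at pos=2)
pos=3: emit ID 'bar' (now at pos=6)
pos=7: emit ID 'a' (now at pos=8)
pos=9: emit NUM '100' (now at pos=12)
pos=13: enter STRING mode
pos=13: emit STR "a" (now at pos=16)
pos=17: enter STRING mode
pos=17: emit STR "yes" (now at pos=22)
pos=23: emit NUM '100' (now at pos=26)
pos=27: emit STAR '*'
DONE. 9 tokens: [MINUS, ID, ID, ID, NUM, STR, STR, NUM, STAR]
Position 24: char is '0' -> NUM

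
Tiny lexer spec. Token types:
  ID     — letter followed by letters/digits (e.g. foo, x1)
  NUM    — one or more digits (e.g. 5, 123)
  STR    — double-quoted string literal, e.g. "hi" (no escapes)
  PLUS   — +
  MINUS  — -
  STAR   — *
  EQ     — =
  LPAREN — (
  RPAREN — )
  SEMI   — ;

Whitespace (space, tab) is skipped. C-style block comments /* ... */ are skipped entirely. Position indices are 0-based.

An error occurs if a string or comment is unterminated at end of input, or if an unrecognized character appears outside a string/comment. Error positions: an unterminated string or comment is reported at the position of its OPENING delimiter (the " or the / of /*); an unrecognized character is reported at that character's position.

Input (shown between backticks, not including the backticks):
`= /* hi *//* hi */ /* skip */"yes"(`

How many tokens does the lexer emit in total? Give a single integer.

Answer: 3

Derivation:
pos=0: emit EQ '='
pos=2: enter COMMENT mode (saw '/*')
exit COMMENT mode (now at pos=10)
pos=10: enter COMMENT mode (saw '/*')
exit COMMENT mode (now at pos=18)
pos=19: enter COMMENT mode (saw '/*')
exit COMMENT mode (now at pos=29)
pos=29: enter STRING mode
pos=29: emit STR "yes" (now at pos=34)
pos=34: emit LPAREN '('
DONE. 3 tokens: [EQ, STR, LPAREN]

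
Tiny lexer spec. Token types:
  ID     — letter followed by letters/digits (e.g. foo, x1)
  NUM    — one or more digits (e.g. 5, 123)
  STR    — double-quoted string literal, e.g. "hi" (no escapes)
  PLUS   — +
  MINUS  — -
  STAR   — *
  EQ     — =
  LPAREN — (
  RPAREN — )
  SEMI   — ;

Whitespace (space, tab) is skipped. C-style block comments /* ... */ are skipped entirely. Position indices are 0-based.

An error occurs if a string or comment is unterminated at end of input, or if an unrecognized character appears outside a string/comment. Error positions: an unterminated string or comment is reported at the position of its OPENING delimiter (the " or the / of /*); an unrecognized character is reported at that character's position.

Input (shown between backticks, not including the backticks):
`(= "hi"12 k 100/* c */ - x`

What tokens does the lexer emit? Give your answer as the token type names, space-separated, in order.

pos=0: emit LPAREN '('
pos=1: emit EQ '='
pos=3: enter STRING mode
pos=3: emit STR "hi" (now at pos=7)
pos=7: emit NUM '12' (now at pos=9)
pos=10: emit ID 'k' (now at pos=11)
pos=12: emit NUM '100' (now at pos=15)
pos=15: enter COMMENT mode (saw '/*')
exit COMMENT mode (now at pos=22)
pos=23: emit MINUS '-'
pos=25: emit ID 'x' (now at pos=26)
DONE. 8 tokens: [LPAREN, EQ, STR, NUM, ID, NUM, MINUS, ID]

Answer: LPAREN EQ STR NUM ID NUM MINUS ID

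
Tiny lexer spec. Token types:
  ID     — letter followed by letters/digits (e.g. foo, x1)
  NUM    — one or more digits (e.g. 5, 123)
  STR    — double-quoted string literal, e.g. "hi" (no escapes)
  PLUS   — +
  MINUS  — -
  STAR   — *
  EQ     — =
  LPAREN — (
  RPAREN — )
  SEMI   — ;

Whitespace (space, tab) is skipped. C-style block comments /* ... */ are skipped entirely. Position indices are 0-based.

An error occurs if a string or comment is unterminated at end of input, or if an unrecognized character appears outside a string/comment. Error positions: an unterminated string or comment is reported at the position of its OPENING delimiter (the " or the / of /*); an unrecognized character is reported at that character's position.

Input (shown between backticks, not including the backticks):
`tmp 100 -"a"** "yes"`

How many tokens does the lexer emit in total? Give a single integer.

Answer: 7

Derivation:
pos=0: emit ID 'tmp' (now at pos=3)
pos=4: emit NUM '100' (now at pos=7)
pos=8: emit MINUS '-'
pos=9: enter STRING mode
pos=9: emit STR "a" (now at pos=12)
pos=12: emit STAR '*'
pos=13: emit STAR '*'
pos=15: enter STRING mode
pos=15: emit STR "yes" (now at pos=20)
DONE. 7 tokens: [ID, NUM, MINUS, STR, STAR, STAR, STR]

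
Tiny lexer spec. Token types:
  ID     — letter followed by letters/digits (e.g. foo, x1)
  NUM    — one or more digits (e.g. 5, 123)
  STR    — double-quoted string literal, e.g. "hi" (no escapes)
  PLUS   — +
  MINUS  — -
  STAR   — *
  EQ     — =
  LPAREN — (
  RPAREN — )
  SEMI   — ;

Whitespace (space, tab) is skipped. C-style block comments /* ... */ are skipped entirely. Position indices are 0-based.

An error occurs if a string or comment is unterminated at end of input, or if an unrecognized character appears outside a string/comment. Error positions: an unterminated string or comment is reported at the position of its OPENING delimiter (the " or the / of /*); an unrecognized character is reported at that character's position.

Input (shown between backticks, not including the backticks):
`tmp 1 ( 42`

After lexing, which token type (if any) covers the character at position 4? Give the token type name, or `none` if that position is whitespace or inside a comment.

pos=0: emit ID 'tmp' (now at pos=3)
pos=4: emit NUM '1' (now at pos=5)
pos=6: emit LPAREN '('
pos=8: emit NUM '42' (now at pos=10)
DONE. 4 tokens: [ID, NUM, LPAREN, NUM]
Position 4: char is '1' -> NUM

Answer: NUM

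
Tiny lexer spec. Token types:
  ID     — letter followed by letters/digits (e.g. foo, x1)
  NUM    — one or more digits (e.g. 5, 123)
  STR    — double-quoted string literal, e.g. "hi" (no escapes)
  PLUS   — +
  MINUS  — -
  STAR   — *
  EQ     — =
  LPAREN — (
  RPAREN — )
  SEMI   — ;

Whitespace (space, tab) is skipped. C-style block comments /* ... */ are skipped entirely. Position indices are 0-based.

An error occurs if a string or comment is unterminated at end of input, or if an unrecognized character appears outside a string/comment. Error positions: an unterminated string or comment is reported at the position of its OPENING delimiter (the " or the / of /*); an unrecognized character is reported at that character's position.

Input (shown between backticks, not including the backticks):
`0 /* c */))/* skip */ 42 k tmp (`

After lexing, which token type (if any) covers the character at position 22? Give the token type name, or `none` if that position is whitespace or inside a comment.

Answer: NUM

Derivation:
pos=0: emit NUM '0' (now at pos=1)
pos=2: enter COMMENT mode (saw '/*')
exit COMMENT mode (now at pos=9)
pos=9: emit RPAREN ')'
pos=10: emit RPAREN ')'
pos=11: enter COMMENT mode (saw '/*')
exit COMMENT mode (now at pos=21)
pos=22: emit NUM '42' (now at pos=24)
pos=25: emit ID 'k' (now at pos=26)
pos=27: emit ID 'tmp' (now at pos=30)
pos=31: emit LPAREN '('
DONE. 7 tokens: [NUM, RPAREN, RPAREN, NUM, ID, ID, LPAREN]
Position 22: char is '4' -> NUM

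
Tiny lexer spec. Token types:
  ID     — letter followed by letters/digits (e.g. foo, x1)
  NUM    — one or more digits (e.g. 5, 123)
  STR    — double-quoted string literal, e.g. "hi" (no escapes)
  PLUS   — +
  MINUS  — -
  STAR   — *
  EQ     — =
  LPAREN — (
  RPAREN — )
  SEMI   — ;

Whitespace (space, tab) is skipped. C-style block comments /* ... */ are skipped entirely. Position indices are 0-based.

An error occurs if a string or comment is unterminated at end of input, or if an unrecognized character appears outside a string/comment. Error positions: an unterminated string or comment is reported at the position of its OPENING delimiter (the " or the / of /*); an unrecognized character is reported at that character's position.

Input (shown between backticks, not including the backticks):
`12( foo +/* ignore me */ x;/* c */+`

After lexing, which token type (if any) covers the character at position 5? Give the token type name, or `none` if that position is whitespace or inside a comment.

Answer: ID

Derivation:
pos=0: emit NUM '12' (now at pos=2)
pos=2: emit LPAREN '('
pos=4: emit ID 'foo' (now at pos=7)
pos=8: emit PLUS '+'
pos=9: enter COMMENT mode (saw '/*')
exit COMMENT mode (now at pos=24)
pos=25: emit ID 'x' (now at pos=26)
pos=26: emit SEMI ';'
pos=27: enter COMMENT mode (saw '/*')
exit COMMENT mode (now at pos=34)
pos=34: emit PLUS '+'
DONE. 7 tokens: [NUM, LPAREN, ID, PLUS, ID, SEMI, PLUS]
Position 5: char is 'o' -> ID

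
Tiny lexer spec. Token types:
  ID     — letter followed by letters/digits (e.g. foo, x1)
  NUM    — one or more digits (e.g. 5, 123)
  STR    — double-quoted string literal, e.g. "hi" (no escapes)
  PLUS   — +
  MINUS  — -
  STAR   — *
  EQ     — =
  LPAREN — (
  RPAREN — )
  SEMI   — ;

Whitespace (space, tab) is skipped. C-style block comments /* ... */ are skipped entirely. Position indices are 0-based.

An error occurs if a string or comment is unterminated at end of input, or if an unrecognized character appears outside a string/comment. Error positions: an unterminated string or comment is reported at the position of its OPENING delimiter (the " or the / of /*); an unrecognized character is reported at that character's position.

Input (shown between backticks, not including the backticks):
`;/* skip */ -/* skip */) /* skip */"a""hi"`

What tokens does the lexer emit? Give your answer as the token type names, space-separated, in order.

Answer: SEMI MINUS RPAREN STR STR

Derivation:
pos=0: emit SEMI ';'
pos=1: enter COMMENT mode (saw '/*')
exit COMMENT mode (now at pos=11)
pos=12: emit MINUS '-'
pos=13: enter COMMENT mode (saw '/*')
exit COMMENT mode (now at pos=23)
pos=23: emit RPAREN ')'
pos=25: enter COMMENT mode (saw '/*')
exit COMMENT mode (now at pos=35)
pos=35: enter STRING mode
pos=35: emit STR "a" (now at pos=38)
pos=38: enter STRING mode
pos=38: emit STR "hi" (now at pos=42)
DONE. 5 tokens: [SEMI, MINUS, RPAREN, STR, STR]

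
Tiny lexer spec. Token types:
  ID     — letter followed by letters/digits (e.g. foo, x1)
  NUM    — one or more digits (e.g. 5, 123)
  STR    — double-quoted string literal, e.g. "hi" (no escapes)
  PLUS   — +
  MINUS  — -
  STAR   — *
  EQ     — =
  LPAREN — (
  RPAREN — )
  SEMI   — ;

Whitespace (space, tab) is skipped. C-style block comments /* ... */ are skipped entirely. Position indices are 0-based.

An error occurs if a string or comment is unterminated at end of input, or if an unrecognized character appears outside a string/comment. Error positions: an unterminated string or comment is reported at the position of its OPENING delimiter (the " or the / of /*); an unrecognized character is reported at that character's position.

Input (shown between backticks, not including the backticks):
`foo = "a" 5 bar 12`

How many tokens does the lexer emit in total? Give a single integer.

pos=0: emit ID 'foo' (now at pos=3)
pos=4: emit EQ '='
pos=6: enter STRING mode
pos=6: emit STR "a" (now at pos=9)
pos=10: emit NUM '5' (now at pos=11)
pos=12: emit ID 'bar' (now at pos=15)
pos=16: emit NUM '12' (now at pos=18)
DONE. 6 tokens: [ID, EQ, STR, NUM, ID, NUM]

Answer: 6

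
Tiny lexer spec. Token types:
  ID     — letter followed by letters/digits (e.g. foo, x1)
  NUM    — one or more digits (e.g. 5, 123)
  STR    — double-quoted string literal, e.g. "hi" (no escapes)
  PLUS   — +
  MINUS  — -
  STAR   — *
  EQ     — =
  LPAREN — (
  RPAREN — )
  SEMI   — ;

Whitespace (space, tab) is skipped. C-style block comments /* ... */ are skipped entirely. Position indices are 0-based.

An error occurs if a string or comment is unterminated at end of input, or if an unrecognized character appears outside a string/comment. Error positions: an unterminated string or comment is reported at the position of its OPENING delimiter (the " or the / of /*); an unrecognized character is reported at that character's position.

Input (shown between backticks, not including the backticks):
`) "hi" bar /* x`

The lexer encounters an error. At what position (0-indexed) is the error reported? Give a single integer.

pos=0: emit RPAREN ')'
pos=2: enter STRING mode
pos=2: emit STR "hi" (now at pos=6)
pos=7: emit ID 'bar' (now at pos=10)
pos=11: enter COMMENT mode (saw '/*')
pos=11: ERROR — unterminated comment (reached EOF)

Answer: 11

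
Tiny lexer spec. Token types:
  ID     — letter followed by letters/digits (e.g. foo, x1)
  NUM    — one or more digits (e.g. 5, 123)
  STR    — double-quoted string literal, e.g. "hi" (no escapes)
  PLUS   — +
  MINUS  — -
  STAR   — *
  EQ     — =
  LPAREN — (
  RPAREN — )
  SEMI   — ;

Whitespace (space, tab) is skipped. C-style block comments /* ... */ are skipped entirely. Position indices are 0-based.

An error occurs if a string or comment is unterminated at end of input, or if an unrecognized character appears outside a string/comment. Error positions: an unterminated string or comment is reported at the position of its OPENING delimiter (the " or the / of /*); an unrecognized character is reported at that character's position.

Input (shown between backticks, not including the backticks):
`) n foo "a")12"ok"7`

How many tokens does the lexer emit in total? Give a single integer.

Answer: 8

Derivation:
pos=0: emit RPAREN ')'
pos=2: emit ID 'n' (now at pos=3)
pos=4: emit ID 'foo' (now at pos=7)
pos=8: enter STRING mode
pos=8: emit STR "a" (now at pos=11)
pos=11: emit RPAREN ')'
pos=12: emit NUM '12' (now at pos=14)
pos=14: enter STRING mode
pos=14: emit STR "ok" (now at pos=18)
pos=18: emit NUM '7' (now at pos=19)
DONE. 8 tokens: [RPAREN, ID, ID, STR, RPAREN, NUM, STR, NUM]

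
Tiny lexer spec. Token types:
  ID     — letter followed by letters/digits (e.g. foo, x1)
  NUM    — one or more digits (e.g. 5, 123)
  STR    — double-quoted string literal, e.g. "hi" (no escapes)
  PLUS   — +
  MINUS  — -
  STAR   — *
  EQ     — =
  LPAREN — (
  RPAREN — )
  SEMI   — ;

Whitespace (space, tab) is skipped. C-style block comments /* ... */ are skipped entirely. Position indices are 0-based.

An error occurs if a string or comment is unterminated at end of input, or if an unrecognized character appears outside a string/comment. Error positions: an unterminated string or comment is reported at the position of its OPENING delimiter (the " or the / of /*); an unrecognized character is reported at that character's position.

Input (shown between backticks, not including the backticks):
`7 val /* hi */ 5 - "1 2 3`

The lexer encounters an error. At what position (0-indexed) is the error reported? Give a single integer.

Answer: 19

Derivation:
pos=0: emit NUM '7' (now at pos=1)
pos=2: emit ID 'val' (now at pos=5)
pos=6: enter COMMENT mode (saw '/*')
exit COMMENT mode (now at pos=14)
pos=15: emit NUM '5' (now at pos=16)
pos=17: emit MINUS '-'
pos=19: enter STRING mode
pos=19: ERROR — unterminated string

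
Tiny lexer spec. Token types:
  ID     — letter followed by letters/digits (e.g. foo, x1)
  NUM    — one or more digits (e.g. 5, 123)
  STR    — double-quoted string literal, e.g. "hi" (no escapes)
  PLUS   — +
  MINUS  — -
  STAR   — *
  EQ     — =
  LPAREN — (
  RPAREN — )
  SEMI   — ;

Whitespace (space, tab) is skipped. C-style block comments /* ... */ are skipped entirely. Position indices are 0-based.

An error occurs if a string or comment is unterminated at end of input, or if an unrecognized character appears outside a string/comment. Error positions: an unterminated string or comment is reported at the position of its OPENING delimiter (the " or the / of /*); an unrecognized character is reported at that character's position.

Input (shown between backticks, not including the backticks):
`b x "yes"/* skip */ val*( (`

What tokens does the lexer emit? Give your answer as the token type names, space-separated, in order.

pos=0: emit ID 'b' (now at pos=1)
pos=2: emit ID 'x' (now at pos=3)
pos=4: enter STRING mode
pos=4: emit STR "yes" (now at pos=9)
pos=9: enter COMMENT mode (saw '/*')
exit COMMENT mode (now at pos=19)
pos=20: emit ID 'val' (now at pos=23)
pos=23: emit STAR '*'
pos=24: emit LPAREN '('
pos=26: emit LPAREN '('
DONE. 7 tokens: [ID, ID, STR, ID, STAR, LPAREN, LPAREN]

Answer: ID ID STR ID STAR LPAREN LPAREN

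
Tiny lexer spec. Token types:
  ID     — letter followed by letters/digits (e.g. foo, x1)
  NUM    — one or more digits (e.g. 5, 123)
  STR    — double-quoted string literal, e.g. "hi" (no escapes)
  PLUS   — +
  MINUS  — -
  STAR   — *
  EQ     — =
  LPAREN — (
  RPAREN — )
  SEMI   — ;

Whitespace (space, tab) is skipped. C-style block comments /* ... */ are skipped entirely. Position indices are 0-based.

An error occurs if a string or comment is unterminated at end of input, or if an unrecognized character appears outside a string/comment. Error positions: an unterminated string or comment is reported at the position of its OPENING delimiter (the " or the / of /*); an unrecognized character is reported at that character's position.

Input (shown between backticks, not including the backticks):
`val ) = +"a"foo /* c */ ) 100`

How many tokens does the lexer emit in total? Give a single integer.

pos=0: emit ID 'val' (now at pos=3)
pos=4: emit RPAREN ')'
pos=6: emit EQ '='
pos=8: emit PLUS '+'
pos=9: enter STRING mode
pos=9: emit STR "a" (now at pos=12)
pos=12: emit ID 'foo' (now at pos=15)
pos=16: enter COMMENT mode (saw '/*')
exit COMMENT mode (now at pos=23)
pos=24: emit RPAREN ')'
pos=26: emit NUM '100' (now at pos=29)
DONE. 8 tokens: [ID, RPAREN, EQ, PLUS, STR, ID, RPAREN, NUM]

Answer: 8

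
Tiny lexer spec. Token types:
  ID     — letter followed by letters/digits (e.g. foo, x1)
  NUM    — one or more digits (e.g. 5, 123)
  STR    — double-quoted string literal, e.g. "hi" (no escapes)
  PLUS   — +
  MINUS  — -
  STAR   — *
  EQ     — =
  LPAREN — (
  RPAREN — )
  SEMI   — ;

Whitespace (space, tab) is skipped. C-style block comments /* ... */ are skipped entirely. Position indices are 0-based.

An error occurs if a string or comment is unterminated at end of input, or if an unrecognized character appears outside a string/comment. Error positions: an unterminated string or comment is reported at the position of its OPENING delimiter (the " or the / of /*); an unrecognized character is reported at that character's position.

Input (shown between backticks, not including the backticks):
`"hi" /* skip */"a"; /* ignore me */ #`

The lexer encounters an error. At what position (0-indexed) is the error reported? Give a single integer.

pos=0: enter STRING mode
pos=0: emit STR "hi" (now at pos=4)
pos=5: enter COMMENT mode (saw '/*')
exit COMMENT mode (now at pos=15)
pos=15: enter STRING mode
pos=15: emit STR "a" (now at pos=18)
pos=18: emit SEMI ';'
pos=20: enter COMMENT mode (saw '/*')
exit COMMENT mode (now at pos=35)
pos=36: ERROR — unrecognized char '#'

Answer: 36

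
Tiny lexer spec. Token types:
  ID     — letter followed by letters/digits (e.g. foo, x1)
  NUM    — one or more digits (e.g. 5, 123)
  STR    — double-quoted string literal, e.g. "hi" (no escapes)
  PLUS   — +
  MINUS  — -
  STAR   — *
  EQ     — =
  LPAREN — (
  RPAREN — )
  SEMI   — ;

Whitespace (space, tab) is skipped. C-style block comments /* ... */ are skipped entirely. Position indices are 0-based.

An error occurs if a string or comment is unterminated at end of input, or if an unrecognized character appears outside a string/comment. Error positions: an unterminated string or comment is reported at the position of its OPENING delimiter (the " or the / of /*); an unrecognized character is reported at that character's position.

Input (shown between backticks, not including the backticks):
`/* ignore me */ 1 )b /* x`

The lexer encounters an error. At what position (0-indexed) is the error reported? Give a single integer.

Answer: 21

Derivation:
pos=0: enter COMMENT mode (saw '/*')
exit COMMENT mode (now at pos=15)
pos=16: emit NUM '1' (now at pos=17)
pos=18: emit RPAREN ')'
pos=19: emit ID 'b' (now at pos=20)
pos=21: enter COMMENT mode (saw '/*')
pos=21: ERROR — unterminated comment (reached EOF)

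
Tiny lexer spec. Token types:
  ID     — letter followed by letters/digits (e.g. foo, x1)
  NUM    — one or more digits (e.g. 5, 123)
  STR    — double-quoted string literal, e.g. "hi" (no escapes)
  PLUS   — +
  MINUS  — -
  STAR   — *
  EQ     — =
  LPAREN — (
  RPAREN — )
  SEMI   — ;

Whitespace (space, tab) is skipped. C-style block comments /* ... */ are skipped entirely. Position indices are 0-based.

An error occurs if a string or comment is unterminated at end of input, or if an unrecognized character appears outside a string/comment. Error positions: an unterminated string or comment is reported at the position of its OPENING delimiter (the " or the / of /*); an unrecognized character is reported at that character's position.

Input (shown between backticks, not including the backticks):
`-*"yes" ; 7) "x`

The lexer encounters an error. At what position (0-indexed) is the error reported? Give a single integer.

pos=0: emit MINUS '-'
pos=1: emit STAR '*'
pos=2: enter STRING mode
pos=2: emit STR "yes" (now at pos=7)
pos=8: emit SEMI ';'
pos=10: emit NUM '7' (now at pos=11)
pos=11: emit RPAREN ')'
pos=13: enter STRING mode
pos=13: ERROR — unterminated string

Answer: 13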